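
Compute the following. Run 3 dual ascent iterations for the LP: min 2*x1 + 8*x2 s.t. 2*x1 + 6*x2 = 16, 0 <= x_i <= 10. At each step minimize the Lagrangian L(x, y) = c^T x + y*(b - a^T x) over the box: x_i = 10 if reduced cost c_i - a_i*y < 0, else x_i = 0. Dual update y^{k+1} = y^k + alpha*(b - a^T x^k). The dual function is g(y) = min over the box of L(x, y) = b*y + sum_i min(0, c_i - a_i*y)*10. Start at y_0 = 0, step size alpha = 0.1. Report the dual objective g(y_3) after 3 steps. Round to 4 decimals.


Dual ascent for LP: min 2*x1 + 8*x2, 2*x1 + 6*x2 = 16, 0 <= x_i <= 10
Step 1: y^k = 0.0, reduced costs: (2.0, 8.0)
  x^k = (0.0, 0.0), subgradient = b - a^T x = 16.0
  y^{k+1} = 0.0 + 0.1*16.0 = 1.6
Step 2: y^k = 1.6, reduced costs: (-1.2, -1.6)
  x^k = (10.0, 10.0), subgradient = b - a^T x = -64.0
  y^{k+1} = 1.6 + 0.1*-64.0 = -4.8
Step 3: y^k = -4.8, reduced costs: (11.6, 36.8)
  x^k = (0.0, 0.0), subgradient = b - a^T x = 16.0
  y^{k+1} = -4.8 + 0.1*16.0 = -3.2
Dual objective at y_3 = -3.2: reduced costs (8.4, 27.2), box minimizer x = (0.0, 0.0)
g(y_3) = b*y + (c1 - a1*y)*x1 + (c2 - a2*y)*x2 = 16*(-3.2) + 8.4*0.0 + 27.2*0.0 = -51.2 + 0.0 + 0.0 = -51.2


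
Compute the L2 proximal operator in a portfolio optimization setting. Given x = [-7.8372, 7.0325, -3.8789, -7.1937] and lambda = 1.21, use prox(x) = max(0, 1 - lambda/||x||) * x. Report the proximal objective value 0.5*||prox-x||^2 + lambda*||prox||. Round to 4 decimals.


Step 1: Compute ||x||.
||x|| = 13.3294
Step 2: Compute scaling factor.
scale = max(0, 1 - 1.21/13.3294) = 0.9092
Step 3: prox(x) = [-7.1258, 6.3941, -3.5268, -6.5407]
||prox(x)|| = 12.1194
Step 4: Proximal objective.
0.5*||prox-x||^2 = 0.7321
lambda*||prox|| = 14.6645
Total = 15.3965


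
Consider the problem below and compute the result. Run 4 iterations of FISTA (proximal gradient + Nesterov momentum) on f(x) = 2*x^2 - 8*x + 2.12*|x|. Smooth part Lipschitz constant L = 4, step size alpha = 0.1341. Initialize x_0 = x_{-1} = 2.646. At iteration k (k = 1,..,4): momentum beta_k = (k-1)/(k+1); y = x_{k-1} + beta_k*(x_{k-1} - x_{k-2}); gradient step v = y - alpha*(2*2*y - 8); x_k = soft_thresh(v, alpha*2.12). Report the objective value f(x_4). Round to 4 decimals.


FISTA on f(x) = 2*x^2 - 8*x + 2.12*|x|
L = 4, alpha = 0.1341
Iteration 1: beta = 0.0, y = 2.646 + 0.0*(2.646 - 2.646) = 2.646
  grad(y) = 2.584, v = y - alpha*grad = 2.2995
  prox(v) = soft_thresh(2.2995, 0.2843) = 2.0152
Iteration 2: beta = 0.3333, y = 2.0152 + 0.3333*(2.0152 - 2.646) = 1.8049
  grad(y) = -0.7803, v = y - alpha*grad = 1.9096
  prox(v) = soft_thresh(1.9096, 0.2843) = 1.6253
Iteration 3: beta = 0.5, y = 1.6253 + 0.5*(1.6253 - 2.0152) = 1.4303
  grad(y) = -2.2788, v = y - alpha*grad = 1.7359
  prox(v) = soft_thresh(1.7359, 0.2843) = 1.4516
Iteration 4: beta = 0.6, y = 1.4516 + 0.6*(1.4516 - 1.6253) = 1.3474
  grad(y) = -2.6104, v = y - alpha*grad = 1.6975
  prox(v) = soft_thresh(1.6975, 0.2843) = 1.4132
f(x_4) = 2*1.4132^2 - 8*1.4132 + 2.12*|1.4132| = -4.3153


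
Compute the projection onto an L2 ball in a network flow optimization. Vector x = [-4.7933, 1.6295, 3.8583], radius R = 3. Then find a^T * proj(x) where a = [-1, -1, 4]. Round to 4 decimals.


Step 1: Compute ||x|| (intermediates to 6 decimals).
||x|| = sqrt((-4.7933)^2 + 1.6295^2 + 3.8583^2) = 6.365334
Step 2: Project.
Since ||x|| > R, scale = R/||x|| = 3/6.365334 = 0.471303, proj(x) = scale * x
proj(x) = [-2.259097, 0.767988, 1.818428]
Step 3: Dot product.
a^T * proj(x) = -1*(-2.259097) - 1*0.767988 + 4*1.818428 = 8.7648


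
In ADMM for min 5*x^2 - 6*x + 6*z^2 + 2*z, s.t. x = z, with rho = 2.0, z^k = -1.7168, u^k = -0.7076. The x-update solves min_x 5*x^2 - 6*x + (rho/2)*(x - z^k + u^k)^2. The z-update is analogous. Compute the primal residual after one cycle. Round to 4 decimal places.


ADMM iteration with rho = 2.0, z^k = -1.7168, u^k = -0.7076
Step 1: x-update.
Minimize 5*x^2 - 6*x + (2.0/2)*(x + 1.7168 - 0.7076)^2
FOC: (2*5 + 2.0)*x = 6 + 2.0*(-1.7168 + 0.7076)
x^{k+1} = 0.3318
Step 2: z-update.
Minimize 6*z^2 + 2*z + (2.0/2)*(0.3318 - z - 0.7076)^2
FOC: (2*6 + 2.0)*z = -2 + 2.0*(0.3318 - 0.7076)
z^{k+1} = -0.1965
Step 3: u-update.
u^{k+1} = -0.7076 + 0.3318 + 0.1965 = -0.1793
Step 4: Primal residual = |0.3318 + 0.1965| = 0.5283


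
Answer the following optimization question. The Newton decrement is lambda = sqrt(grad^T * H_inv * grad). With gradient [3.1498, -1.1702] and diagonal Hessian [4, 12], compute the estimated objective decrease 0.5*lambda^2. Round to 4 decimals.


Step 1: H is diagonal, so H^(-1) * g = [0.7875, -0.0975].
Step 2: g^T H^(-1) g = sum_i g_i^2 / H_ii
  = (3.1498)^2/4 + (-1.1702)^2/12
  = 2.4803 + 0.1141 = 2.5944
Step 3: Objective decrease = 0.5 * g^T H^(-1) g = 1.2972


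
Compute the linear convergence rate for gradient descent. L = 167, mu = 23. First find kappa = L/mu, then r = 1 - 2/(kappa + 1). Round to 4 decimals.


Step 1: Compute the condition number.
kappa = L/mu = 167/23 = 7.2609
Step 2: Compute the convergence rate.
r = 1 - 2/(kappa + 1) = 1 - 2*mu/(L + mu) = (L - mu)/(L + mu) = 144/190 = 0.7579


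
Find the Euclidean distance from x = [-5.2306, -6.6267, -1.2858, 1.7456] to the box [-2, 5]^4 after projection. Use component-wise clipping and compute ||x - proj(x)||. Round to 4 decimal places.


Project each component onto [-2, 5].
clip(-5.2306) = -2.0, clip(-6.6267) = -2.0, clip(-1.2858) = -1.2858, clip(1.7456) = 1.7456
Projection = [-2.0, -2.0, -1.2858, 1.7456]
Squared diffs: [10.4368, 21.4064, 0.0, 0.0]
Distance = sqrt(31.8432) = 5.643


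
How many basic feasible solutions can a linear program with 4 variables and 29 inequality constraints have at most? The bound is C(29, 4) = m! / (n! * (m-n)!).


Each vertex corresponds to some choice of n active constraints out of m, so the number of vertices is at most C(m, n) = m! / (n!(m-n)!).
m = 29, n = 4
Numerator: 29 * 28 * 27 * 26
Denominator: 4! = 24
C(29, 4) = 23751


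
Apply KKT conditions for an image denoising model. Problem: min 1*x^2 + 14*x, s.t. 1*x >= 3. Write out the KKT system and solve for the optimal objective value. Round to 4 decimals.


Step 1: Try lambda = 0 (constraint inactive).
x_unc = -14/(2*1) = -7.0
Check: 1*-7.0 = -7.0 < 3 -- violated!
Step 2: Constraint must be active: 1*x = 3
x* = 3/1 = 3.0
lambda = (2*1*3.0 + 14)/1 = 20.0
Step 3: Compute optimal value.
f(x*) = 1*3.0^2 + 14*3.0 = 51.0


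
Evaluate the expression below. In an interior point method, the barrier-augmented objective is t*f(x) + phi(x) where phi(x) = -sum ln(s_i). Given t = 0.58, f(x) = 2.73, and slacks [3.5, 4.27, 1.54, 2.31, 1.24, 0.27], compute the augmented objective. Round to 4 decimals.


Step 1: Compute log-barrier.
ln values: [1.2528, 1.4516, 0.4318, 0.8372, 0.2151, -1.3093]
phi = -(1.2528 + 1.4516 + 0.4318 + 0.8372 + 0.2151 - 1.3093) = -2.8792
Step 2: Compute augmented objective.
t*f(x) = 0.58*2.73 = 1.5834
Total = 1.5834 - 2.8792 = -1.2958


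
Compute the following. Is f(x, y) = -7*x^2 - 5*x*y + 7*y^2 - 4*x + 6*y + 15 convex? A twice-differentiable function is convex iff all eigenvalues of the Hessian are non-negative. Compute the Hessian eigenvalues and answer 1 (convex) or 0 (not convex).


The Hessian of f(x,y) = -7*x^2 - 5*x*y + 7*y^2 - 4*x + 6*y + 15 is:
H = [[-14, -5], [-5, 14]]
Trace = -14 + 14 = 0
Determinant = -14*14 - (-5)^2 = -221
Discriminant = (0)^2 - 4*-221 = 884.0
Eigenvalues: lambda_1 = -14.8661, lambda_2 = 14.8661
The function is not convex.

0


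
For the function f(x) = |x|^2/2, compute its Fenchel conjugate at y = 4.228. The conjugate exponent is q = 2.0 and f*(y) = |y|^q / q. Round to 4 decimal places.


The conjugate exponent q satisfies 1/p + 1/q = 1.
p = 2, so q = 2/(2 - 1) = 2.0
|y|^q = 4.228^2.0 = 17.876
f*(4.228) = 17.876 / 2.0 = 8.938


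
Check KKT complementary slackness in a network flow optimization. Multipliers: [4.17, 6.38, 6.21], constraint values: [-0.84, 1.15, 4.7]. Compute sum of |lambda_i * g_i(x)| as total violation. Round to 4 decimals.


KKT complementary slackness check:
lambda_1 * g_1 = 4.17 * -0.84 = -3.5028
lambda_2 * g_2 = 6.38 * 1.15 = 7.337
lambda_3 * g_3 = 6.21 * 4.7 = 29.187
Total violation = 3.5028 + 7.337 + 29.187 = 40.0268


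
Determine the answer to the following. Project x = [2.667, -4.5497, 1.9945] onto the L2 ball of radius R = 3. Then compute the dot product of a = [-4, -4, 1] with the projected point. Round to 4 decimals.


Step 1: Compute ||x|| (intermediates to 6 decimals).
||x|| = sqrt(2.667^2 + (-4.5497)^2 + 1.9945^2) = 5.638323
Step 2: Project.
Since ||x|| > R, scale = R/||x|| = 3/5.638323 = 0.532073, proj(x) = scale * x
proj(x) = [1.419039, -2.420773, 1.06122]
Step 3: Dot product.
a^T * proj(x) = -4*1.419039 - 4*(-2.420773) + 1*1.06122 = 5.0682


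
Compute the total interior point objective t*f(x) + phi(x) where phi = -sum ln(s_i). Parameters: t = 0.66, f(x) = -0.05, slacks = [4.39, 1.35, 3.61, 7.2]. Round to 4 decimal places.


Step 1: Compute log-barrier.
ln values: [1.4793, 0.3001, 1.2837, 1.9741]
phi = -(1.4793 + 0.3001 + 1.2837 + 1.9741) = -5.0372
Step 2: Compute augmented objective.
t*f(x) = 0.66*-0.05 = -0.033
Total = -0.033 - 5.0372 = -5.0702


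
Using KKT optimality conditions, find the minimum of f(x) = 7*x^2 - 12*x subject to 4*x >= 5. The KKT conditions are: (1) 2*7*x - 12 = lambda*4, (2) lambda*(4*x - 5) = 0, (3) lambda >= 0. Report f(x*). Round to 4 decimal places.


Step 1: Try lambda = 0 (constraint inactive).
x_unc = 12/(2*7) = 0.8571
Check: 4*0.8571 = 3.4284 < 5 -- violated!
Step 2: Constraint must be active: 4*x = 5
x* = 5/4 = 1.25
lambda = (2*7*1.25 - 12)/4 = 1.375
Step 3: Compute optimal value.
f(x*) = 7*1.25^2 - 12*1.25 = -4.0625


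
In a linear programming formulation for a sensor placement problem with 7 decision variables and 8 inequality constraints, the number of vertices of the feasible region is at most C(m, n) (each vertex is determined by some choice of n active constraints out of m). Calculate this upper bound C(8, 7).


Each vertex corresponds to some choice of n active constraints out of m, so the number of vertices is at most C(m, n) = m! / (n!(m-n)!).
m = 8, n = 7
Numerator: 8 * 7 * 6 * 5 * 4 * 3 * 2
Denominator: 7! = 5040
C(8, 7) = 8


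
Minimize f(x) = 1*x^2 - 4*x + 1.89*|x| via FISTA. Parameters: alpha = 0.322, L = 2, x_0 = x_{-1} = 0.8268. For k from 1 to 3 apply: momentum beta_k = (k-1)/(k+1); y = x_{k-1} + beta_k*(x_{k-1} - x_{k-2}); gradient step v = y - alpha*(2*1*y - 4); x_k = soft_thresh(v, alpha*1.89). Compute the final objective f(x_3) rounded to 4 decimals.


FISTA on f(x) = 1*x^2 - 4*x + 1.89*|x|
L = 2, alpha = 0.322
Iteration 1: beta = 0.0, y = 0.8268 + 0.0*(0.8268 - 0.8268) = 0.8268
  grad(y) = -2.3464, v = y - alpha*grad = 1.5823
  prox(v) = soft_thresh(1.5823, 0.6086) = 0.9738
Iteration 2: beta = 0.3333, y = 0.9738 + 0.3333*(0.9738 - 0.8268) = 1.0227
  grad(y) = -1.9545, v = y - alpha*grad = 1.6521
  prox(v) = soft_thresh(1.6521, 0.6086) = 1.0435
Iteration 3: beta = 0.5, y = 1.0435 + 0.5*(1.0435 - 0.9738) = 1.0784
  grad(y) = -1.8432, v = y - alpha*grad = 1.6719
  prox(v) = soft_thresh(1.6719, 0.6086) = 1.0633
f(x_3) = 1*1.0633^2 - 4*1.0633 + 1.89*|1.0633| = -1.113


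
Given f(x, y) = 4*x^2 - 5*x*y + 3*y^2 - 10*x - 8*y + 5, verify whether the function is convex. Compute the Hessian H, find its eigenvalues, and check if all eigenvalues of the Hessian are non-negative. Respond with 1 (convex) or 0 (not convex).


The Hessian of f(x,y) = 4*x^2 - 5*x*y + 3*y^2 - 10*x - 8*y + 5 is:
H = [[8, -5], [-5, 6]]
Trace = 8 + 6 = 14
Determinant = 8*6 - (-5)^2 = 23
Discriminant = (14)^2 - 4*23 = 104.0
Eigenvalues: lambda_1 = 1.901, lambda_2 = 12.099
The function is convex.

1


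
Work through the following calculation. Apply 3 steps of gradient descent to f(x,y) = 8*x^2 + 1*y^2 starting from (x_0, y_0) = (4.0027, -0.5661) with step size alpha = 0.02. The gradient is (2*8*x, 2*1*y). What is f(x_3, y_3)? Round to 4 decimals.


Gradient descent on f(x,y) = 8*x^2 + 1*y^2.
Starting point: (4.0027, -0.5661), alpha = 0.02
Step 1: grad_x = 2*8*4.0027 = 64.0432, grad_y = 2*1*-0.5661 = -1.1322
  x_1 = 4.0027 - 0.02*64.0432 = 2.7218
  y_1 = -0.5661 - 0.02*-1.1322 = -0.5435
Step 2: grad_x = 2*8*2.7218 = 43.5494, grad_y = 2*1*-0.5435 = -1.0869
  x_2 = 2.7218 - 0.02*43.5494 = 1.8508
  y_2 = -0.5435 - 0.02*-1.0869 = -0.5217
Step 3: grad_x = 2*8*1.8508 = 29.6136, grad_y = 2*1*-0.5217 = -1.0434
  x_3 = 1.8508 - 0.02*29.6136 = 1.2586
  y_3 = -0.5217 - 0.02*-1.0434 = -0.5008
f(1.2586, -0.5008) = 8*1.2586^2 + 1*(-0.5008)^2 = 12.923


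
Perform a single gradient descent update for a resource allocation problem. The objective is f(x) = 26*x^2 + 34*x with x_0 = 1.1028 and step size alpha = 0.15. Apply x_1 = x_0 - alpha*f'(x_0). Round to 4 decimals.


We compute the gradient at x_0 and apply the update.
f'(x) = 52*x + 34
f'(1.1028) = 52*1.1028 + 34 = 91.3456
x_1 = 1.1028 - 0.15*91.3456 = -12.599


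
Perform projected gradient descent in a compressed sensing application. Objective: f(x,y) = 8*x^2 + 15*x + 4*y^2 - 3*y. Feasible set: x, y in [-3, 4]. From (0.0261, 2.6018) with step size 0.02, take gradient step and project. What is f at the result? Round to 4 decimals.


Step 1: Compute gradient at (0.0261, 2.6018).
grad_x = 2*8*0.0261 + 15 = 15.4176
grad_y = 2*4*2.6018 - 3 = 17.8144
Step 2: Gradient step.
x_raw = 0.0261 - 0.02*15.4176 = -0.2823
y_raw = 2.6018 - 0.02*17.8144 = 2.2455
Step 3: Project onto [-3, 4].
x_proj = clip(-0.2823) = -0.2823
y_proj = clip(2.2455) = 2.2455
Step 4: Evaluate f.
f(-0.2823, 2.2455) = 9.8363


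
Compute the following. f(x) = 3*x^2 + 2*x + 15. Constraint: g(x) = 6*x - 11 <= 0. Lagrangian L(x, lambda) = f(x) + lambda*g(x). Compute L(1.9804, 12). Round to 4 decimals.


Step 1: Evaluate f(x).
f(1.9804) = 3*1.9804^2 + 2*1.9804 + 15 = 30.7268
Step 2: Evaluate g(x).
g(1.9804) = 6*1.9804 - 11 = 0.8824
Step 3: Compute Lagrangian.
L = 30.7268 + 12*0.8824 = 41.3156


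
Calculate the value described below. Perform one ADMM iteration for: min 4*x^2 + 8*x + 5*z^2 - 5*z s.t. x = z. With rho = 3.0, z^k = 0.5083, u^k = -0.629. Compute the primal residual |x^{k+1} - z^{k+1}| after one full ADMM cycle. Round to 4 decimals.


ADMM iteration with rho = 3.0, z^k = 0.5083, u^k = -0.629
Step 1: x-update.
Minimize 4*x^2 + 8*x + (3.0/2)*(x - 0.5083 - 0.629)^2
FOC: (2*4 + 3.0)*x = -8 + 3.0*(0.5083 + 0.629)
x^{k+1} = -0.4171
Step 2: z-update.
Minimize 5*z^2 - 5*z + (3.0/2)*(-0.4171 - z - 0.629)^2
FOC: (2*5 + 3.0)*z = 5 + 3.0*(-0.4171 - 0.629)
z^{k+1} = 0.1432
Step 3: u-update.
u^{k+1} = -0.629 - 0.4171 - 0.1432 = -1.1893
Step 4: Primal residual = |-0.4171 - 0.1432| = 0.5603


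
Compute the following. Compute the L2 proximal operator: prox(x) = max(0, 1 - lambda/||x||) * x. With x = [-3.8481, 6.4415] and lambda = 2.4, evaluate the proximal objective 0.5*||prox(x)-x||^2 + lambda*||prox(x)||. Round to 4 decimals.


Step 1: Compute ||x||.
||x|| = 7.5034
Step 2: Compute scaling factor.
scale = max(0, 1 - 2.4/7.5034) = 0.6801
Step 3: prox(x) = [-2.6173, 4.3812]
||prox(x)|| = 5.1034
Step 4: Proximal objective.
0.5*||prox-x||^2 = 2.88
lambda*||prox|| = 12.2482
Total = 15.1281


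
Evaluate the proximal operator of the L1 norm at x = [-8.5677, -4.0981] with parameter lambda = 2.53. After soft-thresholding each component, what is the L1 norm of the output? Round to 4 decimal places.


Soft-thresholding with lambda = 2.53:
prox(-8.5677) = sign(-8.5677)*max(|-8.5677| - 2.53, 0) = -6.0377
prox(-4.0981) = sign(-4.0981)*max(|-4.0981| - 2.53, 0) = -1.5681
prox(x) = [-6.0377, -1.5681]
||prox(x)||_1 = 6.0377 + 1.5681 = 7.6058


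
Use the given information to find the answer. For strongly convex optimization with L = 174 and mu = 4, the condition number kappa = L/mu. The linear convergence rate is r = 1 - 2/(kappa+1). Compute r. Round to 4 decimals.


Step 1: Compute the condition number.
kappa = L/mu = 174/4 = 43.5
Step 2: Compute the convergence rate.
r = 1 - 2/(kappa + 1) = 1 - 2*mu/(L + mu) = (L - mu)/(L + mu) = 170/178 = 0.9551


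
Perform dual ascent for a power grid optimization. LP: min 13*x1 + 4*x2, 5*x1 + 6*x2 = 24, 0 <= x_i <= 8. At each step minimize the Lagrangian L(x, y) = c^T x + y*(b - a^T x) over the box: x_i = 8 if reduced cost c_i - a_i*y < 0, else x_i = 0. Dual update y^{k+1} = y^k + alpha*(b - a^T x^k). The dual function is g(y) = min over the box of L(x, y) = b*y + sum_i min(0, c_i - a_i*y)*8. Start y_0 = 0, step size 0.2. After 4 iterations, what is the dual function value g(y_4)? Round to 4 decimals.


Dual ascent for LP: min 13*x1 + 4*x2, 5*x1 + 6*x2 = 24, 0 <= x_i <= 8
Step 1: y^k = 0.0, reduced costs: (13.0, 4.0)
  x^k = (0.0, 0.0), subgradient = b - a^T x = 24.0
  y^{k+1} = 0.0 + 0.2*24.0 = 4.8
Step 2: y^k = 4.8, reduced costs: (-11.0, -24.8)
  x^k = (8.0, 8.0), subgradient = b - a^T x = -64.0
  y^{k+1} = 4.8 + 0.2*-64.0 = -8.0
Step 3: y^k = -8.0, reduced costs: (53.0, 52.0)
  x^k = (0.0, 0.0), subgradient = b - a^T x = 24.0
  y^{k+1} = -8.0 + 0.2*24.0 = -3.2
Step 4: y^k = -3.2, reduced costs: (29.0, 23.2)
  x^k = (0.0, 0.0), subgradient = b - a^T x = 24.0
  y^{k+1} = -3.2 + 0.2*24.0 = 1.6
Dual objective at y_4 = 1.6: reduced costs (5.0, -5.6), box minimizer x = (0.0, 8.0)
g(y_4) = b*y + (c1 - a1*y)*x1 + (c2 - a2*y)*x2 = 24*1.6 + 5.0*0.0 + (-5.6)*8.0 = 38.4 + 0.0 - 44.8 = -6.4


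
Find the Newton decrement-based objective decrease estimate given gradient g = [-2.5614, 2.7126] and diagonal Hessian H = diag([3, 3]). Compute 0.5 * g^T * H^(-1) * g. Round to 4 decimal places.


Step 1: H is diagonal, so H^(-1) * g = [-0.8538, 0.9042].
Step 2: g^T H^(-1) g = sum_i g_i^2 / H_ii
  = (-2.5614)^2/3 + (2.7126)^2/3
  = 2.1869 + 2.4527 = 4.6397
Step 3: Objective decrease = 0.5 * g^T H^(-1) g = 2.3198


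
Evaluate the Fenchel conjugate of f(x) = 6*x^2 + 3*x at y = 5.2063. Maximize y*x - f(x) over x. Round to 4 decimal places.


f*(y) = sup_x {y*x - a*x^2 - b*x} = sup_x {(y-b)*x - a*x^2}
FOC: (y - b) - 2a*x = 0 => x* = (y - b)/(2a)
x* = (5.2063 - 3)/(2*6) = 0.1839
f*(5.2063) = (y-b)^2/(4a) = (5.2063 - 3)^2/(4*6)
= 4.8678/24 = 0.2028


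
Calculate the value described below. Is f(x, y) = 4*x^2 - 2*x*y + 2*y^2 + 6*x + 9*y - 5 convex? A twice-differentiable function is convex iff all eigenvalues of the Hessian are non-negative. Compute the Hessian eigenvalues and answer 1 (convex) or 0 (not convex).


The Hessian of f(x,y) = 4*x^2 - 2*x*y + 2*y^2 + 6*x + 9*y - 5 is:
H = [[8, -2], [-2, 4]]
Trace = 8 + 4 = 12
Determinant = 8*4 - (-2)^2 = 28
Discriminant = (12)^2 - 4*28 = 32.0
Eigenvalues: lambda_1 = 3.1716, lambda_2 = 8.8284
The function is convex.

1


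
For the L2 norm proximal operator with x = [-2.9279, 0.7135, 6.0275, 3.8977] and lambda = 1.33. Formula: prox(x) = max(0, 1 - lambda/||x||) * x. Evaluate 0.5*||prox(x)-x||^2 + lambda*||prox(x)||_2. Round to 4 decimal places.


Step 1: Compute ||x||.
||x|| = 7.7849
Step 2: Compute scaling factor.
scale = max(0, 1 - 1.33/7.7849) = 0.8292
Step 3: prox(x) = [-2.4277, 0.5916, 4.9977, 3.2318]
||prox(x)|| = 6.4549
Step 4: Proximal objective.
0.5*||prox-x||^2 = 0.8845
lambda*||prox|| = 8.585
Total = 9.4695


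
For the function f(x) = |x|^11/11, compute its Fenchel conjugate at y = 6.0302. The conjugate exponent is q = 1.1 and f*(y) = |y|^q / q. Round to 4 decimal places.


The conjugate exponent q satisfies 1/p + 1/q = 1.
p = 11, so q = 11/(11 - 1) = 1.1
|y|^q = 6.0302^1.1 = 7.2171
f*(6.0302) = 7.2171 / 1.1 = 6.561


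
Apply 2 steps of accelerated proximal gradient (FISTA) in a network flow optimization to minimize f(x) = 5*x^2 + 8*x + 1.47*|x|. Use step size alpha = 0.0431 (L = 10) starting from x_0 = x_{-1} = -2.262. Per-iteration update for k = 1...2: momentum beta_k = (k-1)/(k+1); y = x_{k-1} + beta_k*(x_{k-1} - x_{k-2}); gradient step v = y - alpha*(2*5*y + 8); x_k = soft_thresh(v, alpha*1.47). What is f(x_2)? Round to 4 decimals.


FISTA on f(x) = 5*x^2 + 8*x + 1.47*|x|
L = 10, alpha = 0.0431
Iteration 1: beta = 0.0, y = -2.262 + 0.0*(-2.262 + 2.262) = -2.262
  grad(y) = -14.62, v = y - alpha*grad = -1.6319
  prox(v) = soft_thresh(-1.6319, 0.0634) = -1.5685
Iteration 2: beta = 0.3333, y = -1.5685 + 0.3333*(-1.5685 + 2.262) = -1.3374
  grad(y) = -5.3736, v = y - alpha*grad = -1.1058
  prox(v) = soft_thresh(-1.1058, 0.0634) = -1.0424
f(x_2) = 5*(-1.0424)^2 + 8*(-1.0424) + 1.47*|-1.0424| = -1.3739


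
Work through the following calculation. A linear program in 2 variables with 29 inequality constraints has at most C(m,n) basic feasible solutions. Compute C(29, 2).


Each vertex corresponds to some choice of n active constraints out of m, so the number of vertices is at most C(m, n) = m! / (n!(m-n)!).
m = 29, n = 2
Numerator: 29 * 28
Denominator: 2! = 2
C(29, 2) = 406


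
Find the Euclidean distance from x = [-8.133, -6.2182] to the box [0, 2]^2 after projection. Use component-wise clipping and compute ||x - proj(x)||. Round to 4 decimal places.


Project each component onto [0, 2].
clip(-8.133) = 0.0, clip(-6.2182) = 0.0
Projection = [0.0, 0.0]
Squared diffs: [66.1457, 38.666]
Distance = sqrt(104.8117) = 10.2378


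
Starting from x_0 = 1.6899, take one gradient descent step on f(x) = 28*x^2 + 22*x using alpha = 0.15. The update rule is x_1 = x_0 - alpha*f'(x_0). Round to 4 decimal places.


We compute the gradient at x_0 and apply the update.
f'(x) = 56*x + 22
f'(1.6899) = 56*1.6899 + 22 = 116.6344
x_1 = 1.6899 - 0.15*116.6344 = -15.8053


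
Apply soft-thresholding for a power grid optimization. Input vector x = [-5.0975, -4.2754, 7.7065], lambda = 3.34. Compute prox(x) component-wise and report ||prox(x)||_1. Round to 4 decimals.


Soft-thresholding with lambda = 3.34:
prox(-5.0975) = sign(-5.0975)*max(|-5.0975| - 3.34, 0) = -1.7575
prox(-4.2754) = sign(-4.2754)*max(|-4.2754| - 3.34, 0) = -0.9354
prox(7.7065) = sign(7.7065)*max(|7.7065| - 3.34, 0) = 4.3665
prox(x) = [-1.7575, -0.9354, 4.3665]
||prox(x)||_1 = 1.7575 + 0.9354 + 4.3665 = 7.0594


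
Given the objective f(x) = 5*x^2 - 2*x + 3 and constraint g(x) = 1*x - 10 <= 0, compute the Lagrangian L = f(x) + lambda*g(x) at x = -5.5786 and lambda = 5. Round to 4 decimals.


Step 1: Evaluate f(x).
f(-5.5786) = 5*(-5.5786)^2 - 2*(-5.5786) + 3 = 169.7611
Step 2: Evaluate g(x).
g(-5.5786) = 1*-5.5786 - 10 = -15.5786
Step 3: Compute Lagrangian.
L = 169.7611 + 5*-15.5786 = 91.8681


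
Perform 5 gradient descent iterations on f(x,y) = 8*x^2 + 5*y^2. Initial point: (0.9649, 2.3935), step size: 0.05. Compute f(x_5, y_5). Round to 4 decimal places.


Gradient descent on f(x,y) = 8*x^2 + 5*y^2.
Starting point: (0.9649, 2.3935), alpha = 0.05
Step 1: grad_x = 2*8*0.9649 = 15.4384, grad_y = 2*5*2.3935 = 23.935
  x_1 = 0.9649 - 0.05*15.4384 = 0.193
  y_1 = 2.3935 - 0.05*23.935 = 1.1968
Step 2: grad_x = 2*8*0.193 = 3.0877, grad_y = 2*5*1.1968 = 11.9675
  x_2 = 0.193 - 0.05*3.0877 = 0.0386
  y_2 = 1.1968 - 0.05*11.9675 = 0.5984
Step 3: grad_x = 2*8*0.0386 = 0.6175, grad_y = 2*5*0.5984 = 5.9838
  x_3 = 0.0386 - 0.05*0.6175 = 0.0077
  y_3 = 0.5984 - 0.05*5.9838 = 0.2992
Step 4: grad_x = 2*8*0.0077 = 0.1235, grad_y = 2*5*0.2992 = 2.9919
  x_4 = 0.0077 - 0.05*0.1235 = 0.0015
  y_4 = 0.2992 - 0.05*2.9919 = 0.1496
Step 5: grad_x = 2*8*0.0015 = 0.0247, grad_y = 2*5*0.1496 = 1.4959
  x_5 = 0.0015 - 0.05*0.0247 = 0.0003
  y_5 = 0.1496 - 0.05*1.4959 = 0.0748
f(0.0003, 0.0748) = 8*0.0003^2 + 5*0.0748^2 = 0.028


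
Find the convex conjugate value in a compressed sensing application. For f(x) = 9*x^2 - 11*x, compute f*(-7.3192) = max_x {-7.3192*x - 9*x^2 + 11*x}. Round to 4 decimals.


f*(y) = sup_x {y*x - a*x^2 - b*x} = sup_x {(y-b)*x - a*x^2}
FOC: (y - b) - 2a*x = 0 => x* = (y - b)/(2a)
x* = (-7.3192 + 11)/(2*9) = 0.2045
f*(-7.3192) = (y-b)^2/(4a) = (-7.3192 + 11)^2/(4*9)
= 13.5483/36 = 0.3763


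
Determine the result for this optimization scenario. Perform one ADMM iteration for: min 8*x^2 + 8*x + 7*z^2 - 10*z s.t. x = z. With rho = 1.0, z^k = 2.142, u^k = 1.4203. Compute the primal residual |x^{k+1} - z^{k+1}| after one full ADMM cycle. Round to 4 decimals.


ADMM iteration with rho = 1.0, z^k = 2.142, u^k = 1.4203
Step 1: x-update.
Minimize 8*x^2 + 8*x + (1.0/2)*(x - 2.142 + 1.4203)^2
FOC: (2*8 + 1.0)*x = -8 + 1.0*(2.142 - 1.4203)
x^{k+1} = -0.4281
Step 2: z-update.
Minimize 7*z^2 - 10*z + (1.0/2)*(-0.4281 - z + 1.4203)^2
FOC: (2*7 + 1.0)*z = 10 + 1.0*(-0.4281 + 1.4203)
z^{k+1} = 0.7328
Step 3: u-update.
u^{k+1} = 1.4203 - 0.4281 - 0.7328 = 0.2594
Step 4: Primal residual = |-0.4281 - 0.7328| = 1.1609


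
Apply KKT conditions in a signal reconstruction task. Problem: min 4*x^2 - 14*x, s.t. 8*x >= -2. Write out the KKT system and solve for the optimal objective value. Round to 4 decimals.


Step 1: Try lambda = 0 (constraint inactive).
Stationarity: 2*4*x - 14 = 0
x* = 14/(2*4) = 1.75
Check constraint: 8*1.75 = 14.0 >= -2 -- satisfied.
Step 2: Compute optimal value.
f(x*) = 4*1.75^2 - 14*1.75 = -12.25


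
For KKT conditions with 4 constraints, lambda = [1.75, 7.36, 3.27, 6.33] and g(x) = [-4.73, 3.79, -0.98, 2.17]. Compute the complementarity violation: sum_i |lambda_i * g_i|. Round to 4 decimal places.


KKT complementary slackness check:
lambda_1 * g_1 = 1.75 * -4.73 = -8.2775
lambda_2 * g_2 = 7.36 * 3.79 = 27.8944
lambda_3 * g_3 = 3.27 * -0.98 = -3.2046
lambda_4 * g_4 = 6.33 * 2.17 = 13.7361
Total violation = 8.2775 + 27.8944 + 3.2046 + 13.7361 = 53.1126


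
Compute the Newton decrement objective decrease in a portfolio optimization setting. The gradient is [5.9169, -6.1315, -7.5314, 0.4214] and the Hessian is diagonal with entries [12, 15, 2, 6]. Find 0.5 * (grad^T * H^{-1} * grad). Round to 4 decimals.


Step 1: H is diagonal, so H^(-1) * g = [0.4931, -0.4088, -3.7657, 0.0702].
Step 2: g^T H^(-1) g = sum_i g_i^2 / H_ii
  = (5.9169)^2/12 + (-6.1315)^2/15 + (-7.5314)^2/2 + (0.4214)^2/6
  = 2.9175 + 2.5064 + 28.361 + 0.0296 = 33.8144
Step 3: Objective decrease = 0.5 * g^T H^(-1) g = 16.9072


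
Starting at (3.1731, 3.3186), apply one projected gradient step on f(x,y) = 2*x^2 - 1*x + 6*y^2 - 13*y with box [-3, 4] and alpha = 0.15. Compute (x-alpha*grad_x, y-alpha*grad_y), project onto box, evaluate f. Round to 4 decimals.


Step 1: Compute gradient at (3.1731, 3.3186).
grad_x = 2*2*3.1731 - 1 = 11.6924
grad_y = 2*6*3.3186 - 13 = 26.8232
Step 2: Gradient step.
x_raw = 3.1731 - 0.15*11.6924 = 1.4192
y_raw = 3.3186 - 0.15*26.8232 = -0.7049
Step 3: Project onto [-3, 4].
x_proj = clip(1.4192) = 1.4192
y_proj = clip(-0.7049) = -0.7049
Step 4: Evaluate f.
f(1.4192, -0.7049) = 14.7538


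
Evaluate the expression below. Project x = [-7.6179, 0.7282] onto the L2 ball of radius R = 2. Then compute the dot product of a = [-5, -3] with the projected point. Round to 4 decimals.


Step 1: Compute ||x|| (intermediates to 6 decimals).
||x|| = sqrt((-7.6179)^2 + 0.7282^2) = 7.652625
Step 2: Project.
Since ||x|| > R, scale = R/||x|| = 2/7.652625 = 0.261348, proj(x) = scale * x
proj(x) = [-1.990923, 0.190314]
Step 3: Dot product.
a^T * proj(x) = -5*(-1.990923) - 3*0.190314 = 9.3837


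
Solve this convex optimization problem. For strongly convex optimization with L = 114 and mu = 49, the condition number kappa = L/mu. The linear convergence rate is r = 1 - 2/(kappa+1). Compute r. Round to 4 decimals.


Step 1: Compute the condition number.
kappa = L/mu = 114/49 = 2.3265
Step 2: Compute the convergence rate.
r = 1 - 2/(kappa + 1) = 1 - 2*mu/(L + mu) = (L - mu)/(L + mu) = 65/163 = 0.3988


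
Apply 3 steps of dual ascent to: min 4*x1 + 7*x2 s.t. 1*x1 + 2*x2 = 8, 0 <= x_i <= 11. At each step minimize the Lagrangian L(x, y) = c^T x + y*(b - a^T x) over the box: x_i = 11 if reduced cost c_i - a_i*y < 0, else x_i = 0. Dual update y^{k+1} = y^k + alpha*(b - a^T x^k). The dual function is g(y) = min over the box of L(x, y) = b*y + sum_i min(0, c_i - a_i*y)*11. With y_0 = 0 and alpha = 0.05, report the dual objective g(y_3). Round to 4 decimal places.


Dual ascent for LP: min 4*x1 + 7*x2, 1*x1 + 2*x2 = 8, 0 <= x_i <= 11
Step 1: y^k = 0.0, reduced costs: (4.0, 7.0)
  x^k = (0.0, 0.0), subgradient = b - a^T x = 8.0
  y^{k+1} = 0.0 + 0.05*8.0 = 0.4
Step 2: y^k = 0.4, reduced costs: (3.6, 6.2)
  x^k = (0.0, 0.0), subgradient = b - a^T x = 8.0
  y^{k+1} = 0.4 + 0.05*8.0 = 0.8
Step 3: y^k = 0.8, reduced costs: (3.2, 5.4)
  x^k = (0.0, 0.0), subgradient = b - a^T x = 8.0
  y^{k+1} = 0.8 + 0.05*8.0 = 1.2
Dual objective at y_3 = 1.2: reduced costs (2.8, 4.6), box minimizer x = (0.0, 0.0)
g(y_3) = b*y + (c1 - a1*y)*x1 + (c2 - a2*y)*x2 = 8*1.2 + 2.8*0.0 + 4.6*0.0 = 9.6 + 0.0 + 0.0 = 9.6


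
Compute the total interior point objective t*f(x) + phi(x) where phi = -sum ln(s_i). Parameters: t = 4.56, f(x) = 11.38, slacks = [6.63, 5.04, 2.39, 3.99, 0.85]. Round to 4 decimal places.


Step 1: Compute log-barrier.
ln values: [1.8916, 1.6174, 0.8713, 1.3838, -0.1625]
phi = -(1.8916 + 1.6174 + 0.8713 + 1.3838 - 0.1625) = -5.6016
Step 2: Compute augmented objective.
t*f(x) = 4.56*11.38 = 51.8928
Total = 51.8928 - 5.6016 = 46.2912


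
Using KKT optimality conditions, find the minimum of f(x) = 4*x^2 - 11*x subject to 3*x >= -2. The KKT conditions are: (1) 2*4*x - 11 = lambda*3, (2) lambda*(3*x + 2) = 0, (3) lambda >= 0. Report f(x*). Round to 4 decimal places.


Step 1: Try lambda = 0 (constraint inactive).
Stationarity: 2*4*x - 11 = 0
x* = 11/(2*4) = 1.375
Check constraint: 3*1.375 = 4.125 >= -2 -- satisfied.
Step 2: Compute optimal value.
f(x*) = 4*1.375^2 - 11*1.375 = -7.5625


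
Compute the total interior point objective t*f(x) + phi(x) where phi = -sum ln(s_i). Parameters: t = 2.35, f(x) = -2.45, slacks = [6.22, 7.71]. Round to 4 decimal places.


Step 1: Compute log-barrier.
ln values: [1.8278, 2.0425]
phi = -(1.8278 + 2.0425) = -3.8703
Step 2: Compute augmented objective.
t*f(x) = 2.35*-2.45 = -5.7575
Total = -5.7575 - 3.8703 = -9.6278


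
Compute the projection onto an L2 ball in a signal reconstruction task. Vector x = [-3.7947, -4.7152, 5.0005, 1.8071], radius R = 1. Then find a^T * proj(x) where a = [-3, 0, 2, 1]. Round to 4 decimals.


Step 1: Compute ||x|| (intermediates to 6 decimals).
||x|| = sqrt((-3.7947)^2 + (-4.7152)^2 + 5.0005^2 + 1.8071^2) = 8.056269
Step 2: Project.
Since ||x|| > R, scale = R/||x|| = 1/8.056269 = 0.124127, proj(x) = scale * x
proj(x) = [-0.471025, -0.585284, 0.620697, 0.22431]
Step 3: Dot product.
a^T * proj(x) = -3*(-0.471025) + 0*(-0.585284) + 2*0.620697 + 1*0.22431 = 2.8788


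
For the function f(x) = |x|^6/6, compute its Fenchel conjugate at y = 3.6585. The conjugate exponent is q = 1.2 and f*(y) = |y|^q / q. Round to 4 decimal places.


The conjugate exponent q satisfies 1/p + 1/q = 1.
p = 6, so q = 6/(6 - 1) = 1.2
|y|^q = 3.6585^1.2 = 4.742
f*(3.6585) = 4.742 / 1.2 = 3.9517


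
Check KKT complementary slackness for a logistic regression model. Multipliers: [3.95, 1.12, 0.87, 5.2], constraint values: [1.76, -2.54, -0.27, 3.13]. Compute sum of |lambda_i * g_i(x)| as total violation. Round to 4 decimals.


KKT complementary slackness check:
lambda_1 * g_1 = 3.95 * 1.76 = 6.952
lambda_2 * g_2 = 1.12 * -2.54 = -2.8448
lambda_3 * g_3 = 0.87 * -0.27 = -0.2349
lambda_4 * g_4 = 5.2 * 3.13 = 16.276
Total violation = 6.952 + 2.8448 + 0.2349 + 16.276 = 26.3077


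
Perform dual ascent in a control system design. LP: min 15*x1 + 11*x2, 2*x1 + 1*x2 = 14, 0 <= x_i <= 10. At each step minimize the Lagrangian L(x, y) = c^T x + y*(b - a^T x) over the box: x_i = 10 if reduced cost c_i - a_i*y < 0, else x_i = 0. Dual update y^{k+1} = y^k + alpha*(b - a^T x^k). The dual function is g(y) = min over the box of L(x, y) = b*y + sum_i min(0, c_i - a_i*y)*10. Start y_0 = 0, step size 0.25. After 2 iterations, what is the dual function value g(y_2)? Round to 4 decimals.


Dual ascent for LP: min 15*x1 + 11*x2, 2*x1 + 1*x2 = 14, 0 <= x_i <= 10
Step 1: y^k = 0.0, reduced costs: (15.0, 11.0)
  x^k = (0.0, 0.0), subgradient = b - a^T x = 14.0
  y^{k+1} = 0.0 + 0.25*14.0 = 3.5
Step 2: y^k = 3.5, reduced costs: (8.0, 7.5)
  x^k = (0.0, 0.0), subgradient = b - a^T x = 14.0
  y^{k+1} = 3.5 + 0.25*14.0 = 7.0
Dual objective at y_2 = 7.0: reduced costs (1.0, 4.0), box minimizer x = (0.0, 0.0)
g(y_2) = b*y + (c1 - a1*y)*x1 + (c2 - a2*y)*x2 = 14*7.0 + 1.0*0.0 + 4.0*0.0 = 98.0 + 0.0 + 0.0 = 98.0


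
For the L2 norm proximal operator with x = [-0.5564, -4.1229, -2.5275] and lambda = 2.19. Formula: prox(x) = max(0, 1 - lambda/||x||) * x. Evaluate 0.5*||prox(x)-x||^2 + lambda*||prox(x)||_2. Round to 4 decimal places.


Step 1: Compute ||x||.
||x|| = 4.8679
Step 2: Compute scaling factor.
scale = max(0, 1 - 2.19/4.8679) = 0.5501
Step 3: prox(x) = [-0.3061, -2.2681, -1.3904]
||prox(x)|| = 2.6779
Step 4: Proximal objective.
0.5*||prox-x||^2 = 2.3981
lambda*||prox|| = 5.8646
Total = 8.2626


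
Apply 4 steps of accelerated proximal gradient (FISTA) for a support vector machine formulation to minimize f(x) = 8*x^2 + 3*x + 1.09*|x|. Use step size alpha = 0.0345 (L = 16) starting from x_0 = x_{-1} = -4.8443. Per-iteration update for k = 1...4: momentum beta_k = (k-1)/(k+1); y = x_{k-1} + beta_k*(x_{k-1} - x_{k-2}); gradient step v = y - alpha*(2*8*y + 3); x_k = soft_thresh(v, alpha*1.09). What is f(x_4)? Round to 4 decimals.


FISTA on f(x) = 8*x^2 + 3*x + 1.09*|x|
L = 16, alpha = 0.0345
Iteration 1: beta = 0.0, y = -4.8443 + 0.0*(-4.8443 + 4.8443) = -4.8443
  grad(y) = -74.5088, v = y - alpha*grad = -2.2737
  prox(v) = soft_thresh(-2.2737, 0.0376) = -2.2361
Iteration 2: beta = 0.3333, y = -2.2361 + 0.3333*(-2.2361 + 4.8443) = -1.3668
  grad(y) = -18.8681, v = y - alpha*grad = -0.7158
  prox(v) = soft_thresh(-0.7158, 0.0376) = -0.6782
Iteration 3: beta = 0.5, y = -0.6782 + 0.5*(-0.6782 + 2.2361) = 0.1008
  grad(y) = 4.6123, v = y - alpha*grad = -0.0584
  prox(v) = soft_thresh(-0.0584, 0.0376) = -0.0208
Iteration 4: beta = 0.6, y = -0.0208 + 0.6*(-0.0208 + 0.6782) = 0.3737
  grad(y) = 8.9795, v = y - alpha*grad = 0.0639
  prox(v) = soft_thresh(0.0639, 0.0376) = 0.0263
f(x_4) = 8*0.0263^2 + 3*0.0263 + 1.09*|0.0263| = 0.1132


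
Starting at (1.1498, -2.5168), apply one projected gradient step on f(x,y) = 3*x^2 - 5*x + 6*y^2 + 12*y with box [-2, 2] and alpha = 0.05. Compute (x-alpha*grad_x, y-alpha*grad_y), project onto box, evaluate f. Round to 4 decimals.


Step 1: Compute gradient at (1.1498, -2.5168).
grad_x = 2*3*1.1498 - 5 = 1.8988
grad_y = 2*6*-2.5168 + 12 = -18.2016
Step 2: Gradient step.
x_raw = 1.1498 - 0.05*1.8988 = 1.0549
y_raw = -2.5168 - 0.05*-18.2016 = -1.6067
Step 3: Project onto [-2, 2].
x_proj = clip(1.0549) = 1.0549
y_proj = clip(-1.6067) = -1.6067
Step 4: Evaluate f.
f(1.0549, -1.6067) = -5.7275


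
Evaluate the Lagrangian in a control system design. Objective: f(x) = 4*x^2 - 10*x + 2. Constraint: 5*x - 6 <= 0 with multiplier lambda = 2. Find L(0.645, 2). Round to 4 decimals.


Step 1: Evaluate f(x).
f(0.645) = 4*0.645^2 - 10*0.645 + 2 = -2.7859
Step 2: Evaluate g(x).
g(0.645) = 5*0.645 - 6 = -2.775
Step 3: Compute Lagrangian.
L = -2.7859 + 2*-2.775 = -8.3359


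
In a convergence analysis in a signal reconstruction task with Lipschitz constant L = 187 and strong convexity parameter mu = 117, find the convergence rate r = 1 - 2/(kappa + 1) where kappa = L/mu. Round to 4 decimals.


Step 1: Compute the condition number.
kappa = L/mu = 187/117 = 1.5983
Step 2: Compute the convergence rate.
r = 1 - 2/(kappa + 1) = 1 - 2*mu/(L + mu) = (L - mu)/(L + mu) = 70/304 = 0.2303


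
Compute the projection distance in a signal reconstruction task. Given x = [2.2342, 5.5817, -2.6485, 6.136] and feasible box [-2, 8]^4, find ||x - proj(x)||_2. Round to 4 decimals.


Project each component onto [-2, 8].
clip(2.2342) = 2.2342, clip(5.5817) = 5.5817, clip(-2.6485) = -2.0, clip(6.136) = 6.136
Projection = [2.2342, 5.5817, -2.0, 6.136]
Squared diffs: [0.0, 0.0, 0.4206, 0.0]
Distance = sqrt(0.4206) = 0.6485


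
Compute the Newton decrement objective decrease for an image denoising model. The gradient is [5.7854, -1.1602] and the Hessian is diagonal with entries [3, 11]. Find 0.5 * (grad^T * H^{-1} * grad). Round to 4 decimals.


Step 1: H is diagonal, so H^(-1) * g = [1.9285, -0.1055].
Step 2: g^T H^(-1) g = sum_i g_i^2 / H_ii
  = (5.7854)^2/3 + (-1.1602)^2/11
  = 11.157 + 0.1224 = 11.2793
Step 3: Objective decrease = 0.5 * g^T H^(-1) g = 5.6397


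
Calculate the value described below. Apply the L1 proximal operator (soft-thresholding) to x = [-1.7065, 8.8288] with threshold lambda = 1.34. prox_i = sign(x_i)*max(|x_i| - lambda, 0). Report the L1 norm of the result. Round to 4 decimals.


Soft-thresholding with lambda = 1.34:
prox(-1.7065) = sign(-1.7065)*max(|-1.7065| - 1.34, 0) = -0.3665
prox(8.8288) = sign(8.8288)*max(|8.8288| - 1.34, 0) = 7.4888
prox(x) = [-0.3665, 7.4888]
||prox(x)||_1 = 0.3665 + 7.4888 = 7.8553


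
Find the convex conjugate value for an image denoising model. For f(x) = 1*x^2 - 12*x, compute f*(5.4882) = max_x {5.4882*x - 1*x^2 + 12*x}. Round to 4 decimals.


f*(y) = sup_x {y*x - a*x^2 - b*x} = sup_x {(y-b)*x - a*x^2}
FOC: (y - b) - 2a*x = 0 => x* = (y - b)/(2a)
x* = (5.4882 + 12)/(2*1) = 8.7441
f*(5.4882) = (y-b)^2/(4a) = (5.4882 + 12)^2/(4*1)
= 305.8371/4 = 76.4593


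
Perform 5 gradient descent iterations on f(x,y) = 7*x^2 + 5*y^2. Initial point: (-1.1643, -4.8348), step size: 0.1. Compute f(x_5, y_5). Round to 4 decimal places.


Gradient descent on f(x,y) = 7*x^2 + 5*y^2.
Starting point: (-1.1643, -4.8348), alpha = 0.1
Step 1: grad_x = 2*7*-1.1643 = -16.3002, grad_y = 2*5*-4.8348 = -48.348
  x_1 = -1.1643 - 0.1*-16.3002 = 0.4657
  y_1 = -4.8348 - 0.1*-48.348 = 0.0
Step 2: grad_x = 2*7*0.4657 = 6.5201, grad_y = 2*5*0.0 = 0.0
  x_2 = 0.4657 - 0.1*6.5201 = -0.1863
  y_2 = 0.0 - 0.1*0.0 = 0.0
Step 3: grad_x = 2*7*-0.1863 = -2.608, grad_y = 2*5*0.0 = 0.0
  x_3 = -0.1863 - 0.1*-2.608 = 0.0745
  y_3 = 0.0 - 0.1*0.0 = 0.0
Step 4: grad_x = 2*7*0.0745 = 1.0432, grad_y = 2*5*0.0 = 0.0
  x_4 = 0.0745 - 0.1*1.0432 = -0.0298
  y_4 = 0.0 - 0.1*0.0 = 0.0
Step 5: grad_x = 2*7*-0.0298 = -0.4173, grad_y = 2*5*0.0 = 0.0
  x_5 = -0.0298 - 0.1*-0.4173 = 0.0119
  y_5 = 0.0 - 0.1*0.0 = 0.0
f(0.0119, 0.0) = 7*0.0119^2 + 5*0.0^2 = 0.001


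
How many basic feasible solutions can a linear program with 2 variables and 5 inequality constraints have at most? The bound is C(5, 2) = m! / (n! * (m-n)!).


Each vertex corresponds to some choice of n active constraints out of m, so the number of vertices is at most C(m, n) = m! / (n!(m-n)!).
m = 5, n = 2
Numerator: 5 * 4
Denominator: 2! = 2
C(5, 2) = 10


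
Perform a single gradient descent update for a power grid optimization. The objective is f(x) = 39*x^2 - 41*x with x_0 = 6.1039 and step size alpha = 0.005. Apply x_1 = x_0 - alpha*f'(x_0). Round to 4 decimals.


We compute the gradient at x_0 and apply the update.
f'(x) = 78*x - 41
f'(6.1039) = 78*6.1039 - 41 = 435.1042
x_1 = 6.1039 - 0.005*435.1042 = 3.9284


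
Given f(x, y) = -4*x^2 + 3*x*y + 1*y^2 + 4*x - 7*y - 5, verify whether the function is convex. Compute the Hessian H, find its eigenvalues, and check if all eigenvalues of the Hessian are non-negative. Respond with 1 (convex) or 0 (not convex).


The Hessian of f(x,y) = -4*x^2 + 3*x*y + 1*y^2 + 4*x - 7*y - 5 is:
H = [[-8, 3], [3, 2]]
Trace = -8 + 2 = -6
Determinant = -8*2 - (3)^2 = -25
Discriminant = (-6)^2 - 4*-25 = 136.0
Eigenvalues: lambda_1 = -8.831, lambda_2 = 2.831
The function is not convex.

0


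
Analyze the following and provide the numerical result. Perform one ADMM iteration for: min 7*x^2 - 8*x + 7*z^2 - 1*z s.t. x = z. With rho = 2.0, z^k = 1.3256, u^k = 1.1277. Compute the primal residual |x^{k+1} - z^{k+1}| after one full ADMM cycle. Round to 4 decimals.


ADMM iteration with rho = 2.0, z^k = 1.3256, u^k = 1.1277
Step 1: x-update.
Minimize 7*x^2 - 8*x + (2.0/2)*(x - 1.3256 + 1.1277)^2
FOC: (2*7 + 2.0)*x = 8 + 2.0*(1.3256 - 1.1277)
x^{k+1} = 0.5247
Step 2: z-update.
Minimize 7*z^2 - 1*z + (2.0/2)*(0.5247 - z + 1.1277)^2
FOC: (2*7 + 2.0)*z = 1 + 2.0*(0.5247 + 1.1277)
z^{k+1} = 0.2691
Step 3: u-update.
u^{k+1} = 1.1277 + 0.5247 - 0.2691 = 1.3834
Step 4: Primal residual = |0.5247 - 0.2691| = 0.2557


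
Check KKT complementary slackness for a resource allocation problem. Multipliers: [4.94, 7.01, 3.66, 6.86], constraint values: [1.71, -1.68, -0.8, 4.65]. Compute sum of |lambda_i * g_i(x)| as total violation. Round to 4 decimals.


KKT complementary slackness check:
lambda_1 * g_1 = 4.94 * 1.71 = 8.4474
lambda_2 * g_2 = 7.01 * -1.68 = -11.7768
lambda_3 * g_3 = 3.66 * -0.8 = -2.928
lambda_4 * g_4 = 6.86 * 4.65 = 31.899
Total violation = 8.4474 + 11.7768 + 2.928 + 31.899 = 55.0512
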